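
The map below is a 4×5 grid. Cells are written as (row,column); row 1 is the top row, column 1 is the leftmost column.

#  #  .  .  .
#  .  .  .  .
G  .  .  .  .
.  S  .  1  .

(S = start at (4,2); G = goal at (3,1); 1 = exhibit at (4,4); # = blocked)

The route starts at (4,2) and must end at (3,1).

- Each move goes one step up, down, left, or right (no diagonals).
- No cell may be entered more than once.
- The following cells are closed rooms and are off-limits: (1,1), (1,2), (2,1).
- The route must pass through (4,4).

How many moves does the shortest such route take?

Any route passes through (4,4) somewhere between (4,2) and (3,1). Summing Manhattan distances along the two legs ((4,2) → (4,4) → (3,1)) gives a lower bound of 2 + 4 = 6 moves.
A route of 6 moves achieves this: (4,2) → (4,3) → (4,4) → (3,4) → (3,3) → (3,2) → (3,1).
Since 6 matches the lower bound, it is optimal.

6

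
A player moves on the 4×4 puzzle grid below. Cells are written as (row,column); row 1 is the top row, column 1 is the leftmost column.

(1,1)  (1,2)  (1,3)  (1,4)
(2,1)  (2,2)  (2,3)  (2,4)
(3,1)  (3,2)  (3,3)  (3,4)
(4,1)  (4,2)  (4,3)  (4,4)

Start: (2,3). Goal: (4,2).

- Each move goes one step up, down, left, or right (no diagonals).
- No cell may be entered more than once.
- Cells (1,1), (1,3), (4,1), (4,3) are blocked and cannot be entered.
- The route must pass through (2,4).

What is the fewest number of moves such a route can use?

Any route passes through (2,4) somewhere between (2,3) and (4,2). Summing Manhattan distances along the two legs ((2,3) → (2,4) → (4,2)) gives a lower bound of 1 + 4 = 5 moves.
A route of 5 moves achieves this: (2,3) → (2,4) → (3,4) → (3,3) → (3,2) → (4,2).
Since 5 matches the lower bound, it is optimal.

5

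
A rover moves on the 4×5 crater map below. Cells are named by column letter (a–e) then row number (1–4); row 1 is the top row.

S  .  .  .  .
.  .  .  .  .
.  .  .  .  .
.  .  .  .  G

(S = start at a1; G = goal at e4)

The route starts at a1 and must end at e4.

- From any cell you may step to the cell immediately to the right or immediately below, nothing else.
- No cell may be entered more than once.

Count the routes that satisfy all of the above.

A right/down-only route from a1 to e4 makes exactly 3 down-moves and 4 right-moves in some order.
With no other constraints that would be C(7,3) = 35 routes.
That gives 35 routes.

35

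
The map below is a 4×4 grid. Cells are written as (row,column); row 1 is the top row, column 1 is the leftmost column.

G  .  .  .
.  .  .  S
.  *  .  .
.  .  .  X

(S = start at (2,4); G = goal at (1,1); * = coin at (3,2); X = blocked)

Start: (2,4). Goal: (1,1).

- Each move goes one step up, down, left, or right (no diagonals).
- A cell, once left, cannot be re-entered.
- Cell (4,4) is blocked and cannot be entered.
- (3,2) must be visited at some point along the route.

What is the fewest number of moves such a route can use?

Any route passes through (3,2) somewhere between (2,4) and (1,1). Summing Manhattan distances along the two legs ((2,4) → (3,2) → (1,1)) gives a lower bound of 3 + 3 = 6 moves.
A route of 6 moves achieves this: (2,4) → (3,4) → (3,3) → (3,2) → (2,2) → (1,2) → (1,1).
Since 6 matches the lower bound, it is optimal.

6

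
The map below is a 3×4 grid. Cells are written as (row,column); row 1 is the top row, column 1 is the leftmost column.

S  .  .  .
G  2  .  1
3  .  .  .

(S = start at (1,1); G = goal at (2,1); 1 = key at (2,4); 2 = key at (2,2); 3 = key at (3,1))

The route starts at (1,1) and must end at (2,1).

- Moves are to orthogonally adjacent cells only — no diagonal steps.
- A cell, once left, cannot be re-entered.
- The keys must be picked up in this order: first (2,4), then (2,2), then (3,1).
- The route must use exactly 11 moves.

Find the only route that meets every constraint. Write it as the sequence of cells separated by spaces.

(1,1) (1,2) (1,3) (1,4) (2,4) (3,4) (3,3) (2,3) (2,2) (3,2) (3,1) (2,1)

The waypoints must appear in the order (2,4), (2,2), (3,1), with no cell reused.
Route from (1,1): right 3 to (1,4), down 2 to (3,4), left 1 to (3,3), up 1 to (2,3), left 1 to (2,2), down 1 to (3,2), left 1 to (3,1), up 1 to (2,1) — 11 moves in all.
Check: order respected (1 at step 4, 2 at step 8, 3 at step 10); 11 moves as required.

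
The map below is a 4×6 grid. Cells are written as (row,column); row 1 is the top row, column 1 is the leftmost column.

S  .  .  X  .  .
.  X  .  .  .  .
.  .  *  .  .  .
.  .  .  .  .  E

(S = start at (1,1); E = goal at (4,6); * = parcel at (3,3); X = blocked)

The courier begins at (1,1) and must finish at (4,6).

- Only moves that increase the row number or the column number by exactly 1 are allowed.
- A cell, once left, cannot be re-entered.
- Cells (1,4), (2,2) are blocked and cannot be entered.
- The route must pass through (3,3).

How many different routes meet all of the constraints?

A right/down-only route from (1,1) to (4,6) makes exactly 3 down-moves and 5 right-moves in some order.
With no other constraints that would be C(8,3) = 56 routes.
Split at (3,3) and multiply the segment counts (each segment already excludes blocked cells): (1,1)→(3,3): 2; (3,3)→(4,6): 4; product = 8.
That gives 8 routes.

8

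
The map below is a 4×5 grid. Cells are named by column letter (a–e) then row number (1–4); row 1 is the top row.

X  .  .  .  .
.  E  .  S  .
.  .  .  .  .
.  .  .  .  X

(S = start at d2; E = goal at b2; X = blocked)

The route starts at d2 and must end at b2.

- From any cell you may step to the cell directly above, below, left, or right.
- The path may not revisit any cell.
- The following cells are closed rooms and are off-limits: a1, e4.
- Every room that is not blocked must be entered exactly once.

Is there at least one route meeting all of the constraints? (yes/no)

no

Colour the cells like a checkerboard: each orthogonal step flips colour, so a Hamiltonian route alternates colours. Here there are 9 cells of one colour and 9 of the other, with start on the same colour as the goal — the counts and endpoints can't be arranged into an alternating sequence of length 18, so no Hamiltonian route exists.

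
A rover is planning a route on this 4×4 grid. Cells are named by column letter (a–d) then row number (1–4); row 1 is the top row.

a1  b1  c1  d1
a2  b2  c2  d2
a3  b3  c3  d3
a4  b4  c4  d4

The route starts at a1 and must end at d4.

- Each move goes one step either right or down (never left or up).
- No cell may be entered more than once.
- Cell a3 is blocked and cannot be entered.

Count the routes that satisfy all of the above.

16

A right/down-only route from a1 to d4 makes exactly 3 down-moves and 3 right-moves in some order.
With no other constraints that would be C(6,3) = 20 routes.
Subtract routes through each blocked cell (inclusion–exclusion for overlaps): − through a3: 4 → 16.
That gives 16 routes.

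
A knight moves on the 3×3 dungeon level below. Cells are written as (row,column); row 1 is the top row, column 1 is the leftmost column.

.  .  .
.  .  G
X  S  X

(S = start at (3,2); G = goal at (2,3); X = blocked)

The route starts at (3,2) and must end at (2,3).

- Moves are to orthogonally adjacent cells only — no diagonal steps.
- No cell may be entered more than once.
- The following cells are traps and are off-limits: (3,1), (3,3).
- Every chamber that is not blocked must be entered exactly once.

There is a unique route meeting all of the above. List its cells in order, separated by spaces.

(3,2) (2,2) (2,1) (1,1) (1,2) (1,3) (2,3)

Need to visit all 7 open cells exactly once, starting at (3,2) and ending at (2,3).
Route from (3,2): up to (2,2), left to (2,1), up to (1,1), 2× right (reaching (1,3)), down to (2,3) — 6 moves in all.
Check: all 7 open cells covered.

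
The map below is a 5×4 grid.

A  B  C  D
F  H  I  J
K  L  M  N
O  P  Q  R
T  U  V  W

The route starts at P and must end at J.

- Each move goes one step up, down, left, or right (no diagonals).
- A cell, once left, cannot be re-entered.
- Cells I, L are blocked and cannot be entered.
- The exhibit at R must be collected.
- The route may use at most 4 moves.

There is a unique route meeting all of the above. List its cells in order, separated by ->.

The budget equals the shortest possible length, so every move has to be on a shortest route through the required cells.
Route from P: right 2 to R, up 2 to J — 4 moves in all.
Check: all required cells visited; 4 ≤ 4 moves.

P -> Q -> R -> N -> J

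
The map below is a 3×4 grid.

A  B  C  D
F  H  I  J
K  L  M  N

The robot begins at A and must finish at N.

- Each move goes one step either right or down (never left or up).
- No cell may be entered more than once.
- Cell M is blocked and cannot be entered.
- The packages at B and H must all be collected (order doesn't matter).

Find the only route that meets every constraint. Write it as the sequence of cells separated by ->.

Moves only go right or down, so the column and row indices never decrease.
Route from A: right to B, down to H, 2× right (reaching J), down to N — 5 moves in all.
Check: all required cells visited.

A -> B -> H -> I -> J -> N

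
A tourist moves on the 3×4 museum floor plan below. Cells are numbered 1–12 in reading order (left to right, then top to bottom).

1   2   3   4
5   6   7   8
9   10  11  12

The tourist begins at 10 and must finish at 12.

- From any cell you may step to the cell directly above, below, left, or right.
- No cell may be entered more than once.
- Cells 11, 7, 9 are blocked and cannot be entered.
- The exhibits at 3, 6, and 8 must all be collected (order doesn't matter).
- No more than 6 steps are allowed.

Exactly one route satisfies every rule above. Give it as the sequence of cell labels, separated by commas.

The 6-move cap with required stops at 3, 6, 8 leaves no slack for detours.
Route from 10: 2× up (reaching 2), 2× right (reaching 4), 2× down (reaching 12) — 6 moves in all.
Check: all required cells visited; 6 ≤ 6 moves.

10, 6, 2, 3, 4, 8, 12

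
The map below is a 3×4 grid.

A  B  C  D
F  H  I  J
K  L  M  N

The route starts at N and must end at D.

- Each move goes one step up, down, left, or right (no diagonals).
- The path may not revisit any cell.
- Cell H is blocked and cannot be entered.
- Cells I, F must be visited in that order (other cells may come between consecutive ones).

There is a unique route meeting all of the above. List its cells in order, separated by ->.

N -> J -> I -> M -> L -> K -> F -> A -> B -> C -> D

The waypoints must appear in the order I, F, with no cell reused.
Route from N: up 1 to J, left 1 to I, down 1 to M, left 2 to K, up 2 to A, right 3 to D — 10 moves in all.
Check: order respected (I at step 2, F at step 6).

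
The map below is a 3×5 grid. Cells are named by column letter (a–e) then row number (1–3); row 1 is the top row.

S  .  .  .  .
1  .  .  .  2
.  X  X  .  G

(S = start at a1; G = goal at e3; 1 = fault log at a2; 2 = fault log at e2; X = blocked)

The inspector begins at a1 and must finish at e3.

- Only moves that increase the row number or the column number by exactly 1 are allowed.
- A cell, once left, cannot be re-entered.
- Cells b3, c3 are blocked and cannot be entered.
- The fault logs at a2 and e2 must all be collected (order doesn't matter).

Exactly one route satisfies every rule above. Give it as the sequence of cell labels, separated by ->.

Moves only go right or down, so the column and row indices never decrease.
Route from a1: down 1 to a2, right 4 to e2, down 1 to e3 — 6 moves in all.
Check: all required cells visited.

a1 -> a2 -> b2 -> c2 -> d2 -> e2 -> e3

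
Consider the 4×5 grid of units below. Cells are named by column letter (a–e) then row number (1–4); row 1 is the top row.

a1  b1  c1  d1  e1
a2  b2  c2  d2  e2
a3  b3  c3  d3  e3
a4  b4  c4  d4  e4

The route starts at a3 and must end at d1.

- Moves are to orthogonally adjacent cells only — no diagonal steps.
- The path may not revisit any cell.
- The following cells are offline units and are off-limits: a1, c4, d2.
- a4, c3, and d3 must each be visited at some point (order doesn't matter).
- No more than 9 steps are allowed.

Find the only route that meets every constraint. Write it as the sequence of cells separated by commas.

The budget equals the shortest possible length, so every move has to be on a shortest route through the required cells.
Route from a3: down 1 to a4, right 1 to b4, up 1 to b3, right 3 to e3, up 2 to e1, left 1 to d1 — 9 moves in all.
Check: all required cells visited; 9 ≤ 9 moves.

a3, a4, b4, b3, c3, d3, e3, e2, e1, d1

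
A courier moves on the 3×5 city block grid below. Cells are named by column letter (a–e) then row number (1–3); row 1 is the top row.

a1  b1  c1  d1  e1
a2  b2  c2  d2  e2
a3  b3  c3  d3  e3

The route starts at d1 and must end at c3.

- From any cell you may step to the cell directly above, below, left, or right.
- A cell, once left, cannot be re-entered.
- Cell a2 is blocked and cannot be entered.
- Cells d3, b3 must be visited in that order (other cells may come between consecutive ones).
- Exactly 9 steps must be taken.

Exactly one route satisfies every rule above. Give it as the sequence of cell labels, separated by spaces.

The waypoints must appear in the order d3, b3, with no cell reused.
Route from d1: right 1 to e1, down 2 to e3, left 1 to d3, up 1 to d2, left 2 to b2, down 1 to b3, right 1 to c3 — 9 moves in all.
Check: order respected (d3 at step 4, b3 at step 8); 9 moves as required.

d1 e1 e2 e3 d3 d2 c2 b2 b3 c3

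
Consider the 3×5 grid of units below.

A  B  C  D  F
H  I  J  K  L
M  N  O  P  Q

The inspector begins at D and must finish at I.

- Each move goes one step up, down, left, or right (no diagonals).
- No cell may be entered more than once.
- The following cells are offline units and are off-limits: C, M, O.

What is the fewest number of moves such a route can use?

The Manhattan distance from D to I is |1−2| + |4−2| = 3, so at least 3 moves are needed.
A route of 3 moves achieves this: D → K → J → I.
Since 3 matches the lower bound, it is optimal.

3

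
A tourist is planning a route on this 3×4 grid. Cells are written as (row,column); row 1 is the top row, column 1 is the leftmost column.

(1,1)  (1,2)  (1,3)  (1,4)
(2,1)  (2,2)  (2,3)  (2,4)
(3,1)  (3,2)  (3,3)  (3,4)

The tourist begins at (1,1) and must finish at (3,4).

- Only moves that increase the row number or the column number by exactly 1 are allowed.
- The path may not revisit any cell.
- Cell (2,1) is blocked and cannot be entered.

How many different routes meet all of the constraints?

6

A right/down-only route from (1,1) to (3,4) makes exactly 2 down-moves and 3 right-moves in some order.
With no other constraints that would be C(5,2) = 10 routes.
Subtract routes through each blocked cell (inclusion–exclusion for overlaps): − through (2,1): 4 → 6.
That gives 6 routes.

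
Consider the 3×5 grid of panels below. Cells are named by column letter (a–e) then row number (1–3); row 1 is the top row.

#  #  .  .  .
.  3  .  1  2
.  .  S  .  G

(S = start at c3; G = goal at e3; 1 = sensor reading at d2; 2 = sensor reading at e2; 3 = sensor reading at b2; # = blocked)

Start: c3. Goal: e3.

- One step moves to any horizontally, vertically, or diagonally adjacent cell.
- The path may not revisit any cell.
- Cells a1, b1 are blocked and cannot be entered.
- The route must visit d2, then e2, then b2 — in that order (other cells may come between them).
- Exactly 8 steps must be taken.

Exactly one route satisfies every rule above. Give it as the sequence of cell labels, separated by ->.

c3 -> d2 -> e2 -> d1 -> c1 -> b2 -> c2 -> d3 -> e3

The waypoints must appear in the order d2, e2, b2, with no cell reused.
Route from c3: up-right 1 to d2, right 1 to e2, up-left 1 to d1, left 1 to c1, down-left 1 to b2, right 1 to c2, down-right 1 to d3, right 1 to e3 — 8 moves in all.
Check: order respected (1 at step 1, 2 at step 2, 3 at step 5); 8 moves as required.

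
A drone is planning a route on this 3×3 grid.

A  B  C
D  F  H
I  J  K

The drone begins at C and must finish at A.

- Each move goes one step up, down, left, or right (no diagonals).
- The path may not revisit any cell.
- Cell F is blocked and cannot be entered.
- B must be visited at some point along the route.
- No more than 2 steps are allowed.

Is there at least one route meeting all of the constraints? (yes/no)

yes

One route that works: C → B → A.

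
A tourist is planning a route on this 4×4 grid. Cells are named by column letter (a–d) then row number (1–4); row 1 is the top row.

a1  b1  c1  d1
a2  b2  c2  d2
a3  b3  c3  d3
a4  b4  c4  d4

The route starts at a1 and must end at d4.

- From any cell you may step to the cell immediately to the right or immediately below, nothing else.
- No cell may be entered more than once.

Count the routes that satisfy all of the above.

A right/down-only route from a1 to d4 makes exactly 3 down-moves and 3 right-moves in some order.
With no other constraints that would be C(6,3) = 20 routes.
That gives 20 routes.

20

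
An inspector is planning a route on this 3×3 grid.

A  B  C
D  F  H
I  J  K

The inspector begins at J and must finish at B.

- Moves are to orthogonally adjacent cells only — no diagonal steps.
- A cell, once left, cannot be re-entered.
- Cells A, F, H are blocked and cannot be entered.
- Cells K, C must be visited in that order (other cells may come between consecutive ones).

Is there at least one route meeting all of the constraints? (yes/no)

no

The blocked cells wall C off from J completely — no sequence of moves reaches it at all, so no route can satisfy the rules.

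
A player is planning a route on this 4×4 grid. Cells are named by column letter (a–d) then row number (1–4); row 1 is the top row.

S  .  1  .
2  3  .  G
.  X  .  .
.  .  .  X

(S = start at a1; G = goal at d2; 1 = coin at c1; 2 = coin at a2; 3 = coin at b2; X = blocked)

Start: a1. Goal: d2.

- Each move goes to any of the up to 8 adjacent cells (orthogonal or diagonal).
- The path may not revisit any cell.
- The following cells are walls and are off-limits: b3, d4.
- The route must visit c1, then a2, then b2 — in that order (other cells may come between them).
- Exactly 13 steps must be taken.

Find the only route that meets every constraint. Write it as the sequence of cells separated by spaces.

The waypoints must appear in the order c1, a2, b2, with no cell reused.
Route from a1: 3× right (reaching d1), down-left to c2, down-right to d3, down-left to c4, 2× left (reaching a4), 2× up (reaching a2), right to b2, down-right to c3, up-right to d2 — 13 moves in all.
Check: order respected (1 at step 2, 2 at step 10, 3 at step 11); 13 moves as required.

a1 b1 c1 d1 c2 d3 c4 b4 a4 a3 a2 b2 c3 d2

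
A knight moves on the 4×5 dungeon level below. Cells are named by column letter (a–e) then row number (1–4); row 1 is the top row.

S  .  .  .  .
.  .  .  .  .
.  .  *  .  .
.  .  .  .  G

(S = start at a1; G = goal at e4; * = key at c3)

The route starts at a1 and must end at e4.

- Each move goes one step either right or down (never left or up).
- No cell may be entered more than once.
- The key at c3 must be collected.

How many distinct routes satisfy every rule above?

A right/down-only route from a1 to e4 makes exactly 3 down-moves and 4 right-moves in some order.
With no other constraints that would be C(7,3) = 35 routes.
Split at c3 and multiply the segment counts: a1→c3: 6; c3→e4: 3; product = 18.
That gives 18 routes.

18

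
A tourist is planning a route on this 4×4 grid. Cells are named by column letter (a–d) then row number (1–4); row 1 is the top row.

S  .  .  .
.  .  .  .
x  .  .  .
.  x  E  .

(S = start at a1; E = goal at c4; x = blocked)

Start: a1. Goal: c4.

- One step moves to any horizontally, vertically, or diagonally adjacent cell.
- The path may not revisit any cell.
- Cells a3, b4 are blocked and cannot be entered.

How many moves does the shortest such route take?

3

With diagonal moves allowed, the Chebyshev distance max(|Δrow|,|Δcol|) from a1 to c4 is 3, so at least 3 moves are needed.
A route of 3 moves achieves this: a1 → a2 → b3 → c4.
Since 3 matches the lower bound, it is optimal.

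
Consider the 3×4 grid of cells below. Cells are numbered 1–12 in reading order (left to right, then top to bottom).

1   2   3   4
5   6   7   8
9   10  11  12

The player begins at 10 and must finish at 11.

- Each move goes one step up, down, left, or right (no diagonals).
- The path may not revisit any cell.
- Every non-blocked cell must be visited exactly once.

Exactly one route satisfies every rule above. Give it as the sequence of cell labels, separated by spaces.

Need to visit all 12 open cells exactly once, starting at 10 and ending at 11.
Route from 10: left to 9, 2× up (reaching 1), right to 2, down to 6, right to 7, up to 3, right to 4, 2× down (reaching 12), left to 11 — 11 moves in all.
Check: all 12 open cells covered.

10 9 5 1 2 6 7 3 4 8 12 11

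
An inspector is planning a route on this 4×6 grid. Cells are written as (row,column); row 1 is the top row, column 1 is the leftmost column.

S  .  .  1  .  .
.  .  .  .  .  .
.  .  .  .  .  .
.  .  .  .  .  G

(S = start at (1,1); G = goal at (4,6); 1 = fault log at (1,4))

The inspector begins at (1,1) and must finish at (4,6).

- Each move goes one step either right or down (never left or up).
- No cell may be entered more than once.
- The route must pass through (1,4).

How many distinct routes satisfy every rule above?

10

A right/down-only route from (1,1) to (4,6) makes exactly 3 down-moves and 5 right-moves in some order.
With no other constraints that would be C(8,3) = 56 routes.
Split at (1,4) and multiply the segment counts: (1,1)→(1,4): 1; (1,4)→(4,6): 10; product = 10.
That gives 10 routes.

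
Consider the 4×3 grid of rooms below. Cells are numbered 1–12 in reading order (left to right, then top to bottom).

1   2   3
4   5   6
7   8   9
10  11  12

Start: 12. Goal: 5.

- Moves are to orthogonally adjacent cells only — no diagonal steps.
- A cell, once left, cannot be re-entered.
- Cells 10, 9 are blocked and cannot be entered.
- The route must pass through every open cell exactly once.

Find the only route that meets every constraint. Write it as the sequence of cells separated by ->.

12 -> 11 -> 8 -> 7 -> 4 -> 1 -> 2 -> 3 -> 6 -> 5

Need to visit all 10 open cells exactly once, starting at 12 and ending at 5.
Cell 3 has only two open neighbours (6 and 2), so the path must pass straight through it: one of those is the cell it's entered from and the other is where it exits.
Route from 12: left 1 to 11, up 1 to 8, left 1 to 7, up 2 to 1, right 2 to 3, down 1 to 6, left 1 to 5 — 9 moves in all.
Check: all 10 open cells covered.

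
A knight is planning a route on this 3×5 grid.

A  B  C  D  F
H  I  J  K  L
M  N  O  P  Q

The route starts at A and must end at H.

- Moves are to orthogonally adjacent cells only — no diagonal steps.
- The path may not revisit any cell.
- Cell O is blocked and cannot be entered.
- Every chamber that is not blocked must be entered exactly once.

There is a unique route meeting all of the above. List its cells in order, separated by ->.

A -> B -> C -> D -> F -> L -> Q -> P -> K -> J -> I -> N -> M -> H

Need to visit all 14 open cells exactly once, starting at A and ending at H.
Route from A: 4× right (reaching F), 2× down (reaching Q), left to P, up to K, 2× left (reaching I), down to N, left to M, up to H — 13 moves in all.
Check: all 14 open cells covered.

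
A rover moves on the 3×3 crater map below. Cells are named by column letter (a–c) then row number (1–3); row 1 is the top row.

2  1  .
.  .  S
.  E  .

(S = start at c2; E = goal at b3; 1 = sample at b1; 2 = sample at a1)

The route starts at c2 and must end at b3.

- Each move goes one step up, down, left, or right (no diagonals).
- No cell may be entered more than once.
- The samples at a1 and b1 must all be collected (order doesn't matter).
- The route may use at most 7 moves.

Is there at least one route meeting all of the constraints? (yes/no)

One route that works: c2 → c1 → b1 → a1 → a2 → a3 → b3.

yes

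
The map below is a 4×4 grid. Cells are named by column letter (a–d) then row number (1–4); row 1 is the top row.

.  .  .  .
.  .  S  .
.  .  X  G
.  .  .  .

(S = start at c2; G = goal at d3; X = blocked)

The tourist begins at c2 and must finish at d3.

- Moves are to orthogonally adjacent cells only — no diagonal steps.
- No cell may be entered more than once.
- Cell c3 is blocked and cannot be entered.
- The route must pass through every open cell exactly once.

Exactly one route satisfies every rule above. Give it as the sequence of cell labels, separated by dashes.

c2 - d2 - d1 - c1 - b1 - a1 - a2 - b2 - b3 - a3 - a4 - b4 - c4 - d4 - d3

Need to visit all 15 open cells exactly once, starting at c2 and ending at d3.
Cell d4 has only two open neighbours (d3 and c4), so the path must pass straight through it: one of those is the cell it's entered from and the other is where it exits.
Route from c2: right to d2, up to d1, 3× left (reaching a1), down to a2, right to b2, down to b3, left to a3, down to a4, 3× right (reaching d4), up to d3 — 14 moves in all.
Check: all 15 open cells covered.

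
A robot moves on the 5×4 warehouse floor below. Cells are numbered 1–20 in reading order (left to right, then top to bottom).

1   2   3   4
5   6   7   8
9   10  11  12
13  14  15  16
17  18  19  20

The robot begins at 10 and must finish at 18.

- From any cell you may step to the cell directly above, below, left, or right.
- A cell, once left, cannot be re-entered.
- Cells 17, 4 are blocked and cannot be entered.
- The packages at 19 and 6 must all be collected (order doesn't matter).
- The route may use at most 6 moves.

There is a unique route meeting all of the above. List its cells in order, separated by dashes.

Any route must reach 19 and 6 and still end at 18 within 6 moves, so the order of the required stops is forced.
Route from 10: up to 6, right to 7, 3× down (reaching 19), left to 18 — 6 moves in all.
Check: all required cells visited; 6 ≤ 6 moves.

10 - 6 - 7 - 11 - 15 - 19 - 18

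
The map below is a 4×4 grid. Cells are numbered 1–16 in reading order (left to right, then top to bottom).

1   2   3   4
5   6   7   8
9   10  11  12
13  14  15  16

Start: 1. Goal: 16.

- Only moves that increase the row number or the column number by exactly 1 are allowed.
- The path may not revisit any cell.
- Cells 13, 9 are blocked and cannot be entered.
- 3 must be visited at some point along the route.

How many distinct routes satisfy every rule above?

A right/down-only route from 1 to 16 makes exactly 3 down-moves and 3 right-moves in some order.
With no other constraints that would be C(6,3) = 20 routes.
Split at 3 and multiply the segment counts (each segment already excludes blocked cells): 1→3: 1; 3→16: 4; product = 4.
That gives 4 routes.

4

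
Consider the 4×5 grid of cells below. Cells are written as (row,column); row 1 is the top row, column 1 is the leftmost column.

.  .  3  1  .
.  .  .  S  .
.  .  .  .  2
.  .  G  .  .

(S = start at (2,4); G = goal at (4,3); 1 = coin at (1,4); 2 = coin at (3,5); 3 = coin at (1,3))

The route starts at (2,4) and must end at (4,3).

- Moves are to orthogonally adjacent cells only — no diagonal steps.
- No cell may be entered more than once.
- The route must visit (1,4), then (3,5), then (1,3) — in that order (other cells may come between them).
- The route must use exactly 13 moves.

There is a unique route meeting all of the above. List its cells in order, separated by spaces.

(2,4) (1,4) (1,5) (2,5) (3,5) (3,4) (3,3) (2,3) (1,3) (1,2) (2,2) (3,2) (4,2) (4,3)

The waypoints must appear in the order (1,4), (3,5), (1,3), with no cell reused.
Route from (2,4): up to (1,4), right to (1,5), 2× down (reaching (3,5)), 2× left (reaching (3,3)), 2× up (reaching (1,3)), left to (1,2), 3× down (reaching (4,2)), right to (4,3) — 13 moves in all.
Check: order respected (1 at step 1, 2 at step 4, 3 at step 8); 13 moves as required.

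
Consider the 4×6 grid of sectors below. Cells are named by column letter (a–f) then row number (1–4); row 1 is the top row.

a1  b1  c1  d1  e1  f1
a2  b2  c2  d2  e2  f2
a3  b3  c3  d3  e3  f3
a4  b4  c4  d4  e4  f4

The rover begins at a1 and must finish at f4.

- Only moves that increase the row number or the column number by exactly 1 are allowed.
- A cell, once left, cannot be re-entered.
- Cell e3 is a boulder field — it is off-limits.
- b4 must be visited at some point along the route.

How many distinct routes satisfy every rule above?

A right/down-only route from a1 to f4 makes exactly 3 down-moves and 5 right-moves in some order.
With no other constraints that would be C(8,3) = 56 routes.
Split at b4 and multiply the segment counts (each segment already excludes blocked cells): a1→b4: 4; b4→f4: 1; product = 4.
That gives 4 routes.

4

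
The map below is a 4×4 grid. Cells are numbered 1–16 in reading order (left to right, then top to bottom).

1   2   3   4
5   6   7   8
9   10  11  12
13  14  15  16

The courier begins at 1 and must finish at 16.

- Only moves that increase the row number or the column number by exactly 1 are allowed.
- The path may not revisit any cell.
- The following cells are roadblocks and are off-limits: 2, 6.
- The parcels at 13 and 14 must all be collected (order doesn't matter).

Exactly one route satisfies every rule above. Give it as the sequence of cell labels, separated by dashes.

Moves only go right or down, so the column and row indices never decrease.
Route from 1: 3× down (reaching 13), 3× right (reaching 16) — 6 moves in all.
Check: all required cells visited.

1 - 5 - 9 - 13 - 14 - 15 - 16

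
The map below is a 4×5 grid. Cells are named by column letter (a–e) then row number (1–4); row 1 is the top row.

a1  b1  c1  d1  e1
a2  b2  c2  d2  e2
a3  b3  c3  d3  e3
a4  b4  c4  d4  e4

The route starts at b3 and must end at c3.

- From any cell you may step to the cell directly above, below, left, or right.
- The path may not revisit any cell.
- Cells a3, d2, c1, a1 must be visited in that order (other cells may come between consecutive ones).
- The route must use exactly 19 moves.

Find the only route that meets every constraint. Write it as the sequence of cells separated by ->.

b3 -> a3 -> a4 -> b4 -> c4 -> d4 -> e4 -> e3 -> d3 -> d2 -> e2 -> e1 -> d1 -> c1 -> b1 -> a1 -> a2 -> b2 -> c2 -> c3

The waypoints must appear in the order a3, d2, c1, a1, with no cell reused.
Route from b3: left 1 to a3, down 1 to a4, right 4 to e4, up 1 to e3, left 1 to d3, up 1 to d2, right 1 to e2, up 1 to e1, left 4 to a1, down 1 to a2, right 2 to c2, down 1 to c3 — 19 moves in all.
Check: order respected (a3 at step 1, d2 at step 9, c1 at step 13, a1 at step 15); 19 moves as required.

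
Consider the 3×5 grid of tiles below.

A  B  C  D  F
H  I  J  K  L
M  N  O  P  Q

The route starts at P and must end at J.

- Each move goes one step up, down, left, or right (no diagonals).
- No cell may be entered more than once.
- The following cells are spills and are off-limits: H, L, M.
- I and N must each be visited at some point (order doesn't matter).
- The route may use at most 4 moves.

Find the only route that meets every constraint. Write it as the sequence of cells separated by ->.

P -> O -> N -> I -> J

The budget equals the shortest possible length, so every move has to be on a shortest route through the required cells.
Route from P: 2× left (reaching N), up to I, right to J — 4 moves in all.
Check: all required cells visited; 4 ≤ 4 moves.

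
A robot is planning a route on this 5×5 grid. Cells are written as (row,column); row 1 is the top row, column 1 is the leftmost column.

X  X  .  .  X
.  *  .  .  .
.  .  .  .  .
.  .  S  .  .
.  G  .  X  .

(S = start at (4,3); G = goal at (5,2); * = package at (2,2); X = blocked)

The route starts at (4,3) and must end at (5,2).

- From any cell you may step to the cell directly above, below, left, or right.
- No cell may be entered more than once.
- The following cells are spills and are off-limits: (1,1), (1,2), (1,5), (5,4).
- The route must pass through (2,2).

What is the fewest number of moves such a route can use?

6

Any route passes through (2,2) somewhere between (4,3) and (5,2). Summing Manhattan distances along the two legs ((4,3) → (2,2) → (5,2)) gives a lower bound of 3 + 3 = 6 moves.
A route of 6 moves achieves this: (4,3) → (3,3) → (2,3) → (2,2) → (3,2) → (4,2) → (5,2).
Since 6 matches the lower bound, it is optimal.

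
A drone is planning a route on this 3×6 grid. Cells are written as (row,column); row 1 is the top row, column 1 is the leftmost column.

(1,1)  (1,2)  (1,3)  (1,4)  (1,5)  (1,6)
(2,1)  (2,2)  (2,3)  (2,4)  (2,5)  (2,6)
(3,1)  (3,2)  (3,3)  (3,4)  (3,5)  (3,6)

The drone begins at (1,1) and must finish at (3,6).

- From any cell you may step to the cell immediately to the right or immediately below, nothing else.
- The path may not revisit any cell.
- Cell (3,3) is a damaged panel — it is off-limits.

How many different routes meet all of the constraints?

A right/down-only route from (1,1) to (3,6) makes exactly 2 down-moves and 5 right-moves in some order.
With no other constraints that would be C(7,2) = 21 routes.
Subtract routes through each blocked cell (inclusion–exclusion for overlaps): − through (3,3): 6 → 15.
That gives 15 routes.

15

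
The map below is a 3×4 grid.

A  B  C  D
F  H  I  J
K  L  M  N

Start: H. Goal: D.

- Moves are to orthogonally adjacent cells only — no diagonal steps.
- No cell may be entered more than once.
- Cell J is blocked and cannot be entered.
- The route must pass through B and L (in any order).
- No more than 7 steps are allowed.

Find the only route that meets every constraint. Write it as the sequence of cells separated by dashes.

H - L - K - F - A - B - C - D

Any route must reach B and L and still end at D within 7 moves, so the order of the required stops is forced.
Route from H: down 1 to L, left 1 to K, up 2 to A, right 3 to D — 7 moves in all.
Check: all required cells visited; 7 ≤ 7 moves.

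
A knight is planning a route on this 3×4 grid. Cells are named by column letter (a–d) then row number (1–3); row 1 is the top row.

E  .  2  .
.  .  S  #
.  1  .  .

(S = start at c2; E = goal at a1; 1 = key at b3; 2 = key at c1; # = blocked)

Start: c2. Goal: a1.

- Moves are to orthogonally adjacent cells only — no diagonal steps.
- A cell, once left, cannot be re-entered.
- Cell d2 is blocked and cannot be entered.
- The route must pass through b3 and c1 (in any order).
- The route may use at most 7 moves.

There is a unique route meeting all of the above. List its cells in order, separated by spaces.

c2 c1 b1 b2 b3 a3 a2 a1

Any route must reach b3 and c1 and still end at a1 within 7 moves, so the order of the required stops is forced.
Route from c2: up to c1, left to b1, 2× down (reaching b3), left to a3, 2× up (reaching a1) — 7 moves in all.
Check: all required cells visited; 7 ≤ 7 moves.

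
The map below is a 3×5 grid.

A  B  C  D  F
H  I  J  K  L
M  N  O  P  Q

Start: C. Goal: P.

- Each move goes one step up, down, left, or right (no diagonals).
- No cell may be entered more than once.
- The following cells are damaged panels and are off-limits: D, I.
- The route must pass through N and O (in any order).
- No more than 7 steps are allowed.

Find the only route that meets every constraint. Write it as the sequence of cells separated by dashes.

Any route must reach N and O and still end at P within 7 moves, so the order of the required stops is forced.
Route from C: 2× left (reaching A), 2× down (reaching M), 3× right (reaching P) — 7 moves in all.
Check: all required cells visited; 7 ≤ 7 moves.

C - B - A - H - M - N - O - P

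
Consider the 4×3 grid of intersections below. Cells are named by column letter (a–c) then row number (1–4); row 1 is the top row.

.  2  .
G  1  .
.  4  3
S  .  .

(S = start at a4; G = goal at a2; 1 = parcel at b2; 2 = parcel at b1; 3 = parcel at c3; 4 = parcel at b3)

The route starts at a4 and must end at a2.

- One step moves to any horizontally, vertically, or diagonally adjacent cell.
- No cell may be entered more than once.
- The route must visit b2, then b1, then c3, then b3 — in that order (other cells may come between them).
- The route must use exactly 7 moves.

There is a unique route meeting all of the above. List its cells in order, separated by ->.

The waypoints must appear in the order b2, b1, c3, b3, with no cell reused.
Route from a4: up to a3, up-right to b2, up to b1, down-right to c2, down to c3, left to b3, up-left to a2 — 7 moves in all.
Check: order respected (1 at step 2, 2 at step 3, 3 at step 5, 4 at step 6); 7 moves as required.

a4 -> a3 -> b2 -> b1 -> c2 -> c3 -> b3 -> a2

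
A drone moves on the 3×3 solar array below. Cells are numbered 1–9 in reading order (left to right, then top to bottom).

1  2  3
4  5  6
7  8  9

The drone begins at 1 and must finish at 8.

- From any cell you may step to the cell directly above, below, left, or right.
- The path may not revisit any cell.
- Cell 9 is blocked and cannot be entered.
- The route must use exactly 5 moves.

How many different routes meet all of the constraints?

Need simple routes of exactly 5 moves from 1 to 8 (Manhattan distance 3, so 1 moves are spent on a detour and 1 undoing it).
Enumerating: 1 2 5 4 7 8 | 1 2 3 6 5 8.
That gives 2 routes.

2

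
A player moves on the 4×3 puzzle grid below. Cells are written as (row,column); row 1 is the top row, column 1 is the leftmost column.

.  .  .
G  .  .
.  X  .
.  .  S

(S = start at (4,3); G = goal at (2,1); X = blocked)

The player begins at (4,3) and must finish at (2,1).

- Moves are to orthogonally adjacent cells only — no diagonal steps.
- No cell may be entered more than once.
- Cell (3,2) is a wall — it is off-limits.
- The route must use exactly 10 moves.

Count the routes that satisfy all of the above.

Need simple routes of exactly 10 moves from (4,3) to (2,1) (Manhattan distance 4, so 3 moves are spent on a detour and 3 undoing it).
No route satisfies every constraint, so the count is 0.

0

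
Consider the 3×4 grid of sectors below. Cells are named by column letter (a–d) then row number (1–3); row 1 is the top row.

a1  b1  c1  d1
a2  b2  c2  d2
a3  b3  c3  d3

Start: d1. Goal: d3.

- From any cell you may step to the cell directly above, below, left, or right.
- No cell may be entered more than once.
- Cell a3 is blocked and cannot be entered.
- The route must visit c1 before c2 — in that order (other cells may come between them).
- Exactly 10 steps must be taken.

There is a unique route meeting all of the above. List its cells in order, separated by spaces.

The waypoints must appear in the order c1, c2, with no cell reused.
Route from d1: left 3 to a1, down 1 to a2, right 1 to b2, down 1 to b3, right 1 to c3, up 1 to c2, right 1 to d2, down 1 to d3 — 10 moves in all.
Check: order respected (c1 at step 1, c2 at step 8); 10 moves as required.

d1 c1 b1 a1 a2 b2 b3 c3 c2 d2 d3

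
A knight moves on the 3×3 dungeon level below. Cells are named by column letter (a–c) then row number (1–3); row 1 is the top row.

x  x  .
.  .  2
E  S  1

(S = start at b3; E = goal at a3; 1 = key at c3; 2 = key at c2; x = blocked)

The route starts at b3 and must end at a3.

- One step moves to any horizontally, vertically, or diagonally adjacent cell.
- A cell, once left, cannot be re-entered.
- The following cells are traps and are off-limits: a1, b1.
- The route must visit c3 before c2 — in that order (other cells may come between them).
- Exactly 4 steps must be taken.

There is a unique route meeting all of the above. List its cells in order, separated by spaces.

b3 c3 c2 b2 a3

The waypoints must appear in the order c3, c2, with no cell reused.
Route from b3: right to c3, up to c2, left to b2, down-left to a3 — 4 moves in all.
Check: order respected (1 at step 1, 2 at step 2); 4 moves as required.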